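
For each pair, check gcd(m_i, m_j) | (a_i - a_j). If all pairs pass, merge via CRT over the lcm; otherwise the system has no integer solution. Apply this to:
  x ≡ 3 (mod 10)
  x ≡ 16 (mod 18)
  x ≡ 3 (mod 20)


Moduli 10, 18, 20 are not pairwise coprime, so CRT works modulo lcm(m_i) when all pairwise compatibility conditions hold.
Pairwise compatibility: gcd(m_i, m_j) must divide a_i - a_j for every pair.
Merge one congruence at a time:
  Start: x ≡ 3 (mod 10).
  Combine with x ≡ 16 (mod 18): gcd(10, 18) = 2, and 16 - 3 = 13 is NOT divisible by 2.
    ⇒ system is inconsistent (no integer solution).

No solution (the system is inconsistent).


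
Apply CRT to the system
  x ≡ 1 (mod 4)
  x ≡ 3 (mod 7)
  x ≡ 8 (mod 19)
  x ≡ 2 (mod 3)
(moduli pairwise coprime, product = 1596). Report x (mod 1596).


Product of moduli M = 4 · 7 · 19 · 3 = 1596.
Merge one congruence at a time:
  Start: x ≡ 1 (mod 4).
  Combine with x ≡ 3 (mod 7); new modulus lcm = 28.
    Write x = 1 + 4·t and substitute into x ≡ 3 (mod 7): 4·t ≡ 3 − 1 = 2 (mod 7).
    The inverse of 4 mod 7 is 2 (since 4·2 = 8 = 1·7 + 1), so t ≡ 2·2 = 4 ≡ 4 (mod 7).
    Then x = 1 + 4·4 = 17, valid modulo lcm(4, 7) = 28: x ≡ 17 (mod 28).
  Combine with x ≡ 8 (mod 19); new modulus lcm = 532.
    Write x = 17 + 28·t and substitute into x ≡ 8 (mod 19): 28·t ≡ 8 − 17 = -9 (mod 19).
    Reduce coefficients mod 19: 9·t ≡ 10 (mod 19).
    The inverse of 9 mod 19 is 17 (since 9·17 = 153 = 8·19 + 1), so t ≡ 17·10 = 170 ≡ 18 (mod 19).
    Then x = 17 + 28·18 = 521, valid modulo lcm(28, 19) = 532: x ≡ 521 (mod 532).
  Combine with x ≡ 2 (mod 3); new modulus lcm = 1596.
    Write x = 521 + 532·t and substitute into x ≡ 2 (mod 3): 532·t ≡ 2 − 521 = -519 (mod 3).
    Reduce coefficients mod 3: 1·t ≡ 0 (mod 3).
    So t ≡ 0 (mod 3).
    Then x = 521 + 532·0 = 521, valid modulo lcm(532, 3) = 1596: x ≡ 521 (mod 1596).
Verify against each original: 521 mod 4 = 1, 521 mod 7 = 3, 521 mod 19 = 8, 521 mod 3 = 2.

x ≡ 521 (mod 1596).


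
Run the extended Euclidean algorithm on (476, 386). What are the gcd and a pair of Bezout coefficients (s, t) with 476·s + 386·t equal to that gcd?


Euclidean algorithm on (476, 386) — divide until remainder is 0:
  476 = 1 · 386 + 90
  386 = 4 · 90 + 26
  90 = 3 · 26 + 12
  26 = 2 · 12 + 2
  12 = 6 · 2 + 0
gcd(476, 386) = 2.
Track Bezout coefficients alongside the remainders: start with r₀ = 476 = a·1 + b·0 (s = 1, t = 0) and r₁ = 386 = a·0 + b·1 (s = 0, t = 1); each new remainder r_{k+1} = r_{k-1} − q_k·r_k inherits s_{k+1} = s_{k-1} − q_k·s_k, t_{k+1} = t_{k-1} − q_k·t_k, so r_k = a·s_k + b·t_k at every step:
  q = 1: r = 90, s = 1 − 1·0 = 1, t = 0 − 1·1 = -1  (check: 476·1 + 386·(-1) = 90)
  q = 4: r = 26, s = 0 − 4·1 = -4, t = 1 − 4·(-1) = 5  (check: 476·(-4) + 386·5 = 26)
  q = 3: r = 12, s = 1 − 3·(-4) = 13, t = -1 − 3·5 = -16  (check: 476·13 + 386·(-16) = 12)
  q = 2: r = 2, s = -4 − 2·13 = -30, t = 5 − 2·(-16) = 37  (check: 476·(-30) + 386·37 = 2)
The row with r = 2 (the gcd) gives the Bezout coefficients s = -30, t = 37.
Result: 476 · (-30) + 386 · (37) = 2.

gcd(476, 386) = 2; s = -30, t = 37 (check: 476·(-30) + 386·37 = 2).


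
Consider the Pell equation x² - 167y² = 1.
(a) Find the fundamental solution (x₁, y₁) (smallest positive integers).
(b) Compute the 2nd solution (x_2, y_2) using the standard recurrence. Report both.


Step 1: Find the fundamental solution (x₁, y₁) of x² - 167y² = 1.
  Expand √167 as a continued fraction. a₀ = ⌊√167⌋ = 12; iterate m_{k+1} = d_k·a_k − m_k, d_{k+1} = (167 − m_{k+1}²)/d_k, a_{k+1} = ⌊(a₀ + m_{k+1})/d_{k+1}⌋ (starting m₀ = 0, d₀ = 1), with convergents p_k = a_k·p_{k-1} + p_{k-2}, q_k = a_k·q_{k-1} + q_{k-2} (p₋₁ = 1, q₋₁ = 0):
  k = 0: a₀ = 12; p₀/q₀ = 12/1; p₀² − 167·q₀² = 144 − 167 = -23.
  k = 1: m = 12, d = 23, a = ⌊(12 + 12)/23⌋ = 1; p/q = (1·12 + 1)/(1·1 + 0) = 13/1; p² − 167·q² = 169 − 167 = 2.
  k = 2: m = 11, d = 2, a = ⌊(12 + 11)/2⌋ = 11; p/q = (11·13 + 12)/(11·1 + 1) = 155/12; p² − 167·q² = 24025 − 24048 = -23.
  k = 3: m = 11, d = 23, a = ⌊(12 + 11)/23⌋ = 1; p/q = (1·155 + 13)/(1·12 + 1) = 168/13; p² − 167·q² = 28224 − 28223 = 1.
  The first convergent with p² − 167·q² = 1 gives the fundamental solution (x₁, y₁) = (168, 13).
Step 2: Apply the recurrence (x_{n+1}, y_{n+1}) = (x₁x_n + 167y₁y_n, x₁y_n + y₁x_n) repeatedly.
  From (x_1, y_1) = (168, 13): x_2 = 168·168 + 167·13·13 = 56447; y_2 = 168·13 + 13·168 = 4368.
Step 3: Verify x_2² - 167·y_2² = 3186263809 - 3186263808 = 1 (should be 1). ✓

(x_1, y_1) = (168, 13); (x_2, y_2) = (56447, 4368).


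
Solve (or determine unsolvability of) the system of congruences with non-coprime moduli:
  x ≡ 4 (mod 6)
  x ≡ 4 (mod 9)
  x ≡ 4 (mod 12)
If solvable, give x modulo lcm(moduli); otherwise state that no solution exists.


Moduli 6, 9, 12 are not pairwise coprime, so CRT works modulo lcm(m_i) when all pairwise compatibility conditions hold.
Pairwise compatibility: gcd(m_i, m_j) must divide a_i - a_j for every pair.
Merge one congruence at a time:
  Start: x ≡ 4 (mod 6).
  Combine with x ≡ 4 (mod 9): gcd(6, 9) = 3; 4 - 4 = 0, which IS divisible by 3, so compatible.
    Write x = 4 + 6·t and substitute into x ≡ 4 (mod 9): 6·t ≡ 4 − 4 = 0 (mod 9).
    Divide the congruence (and modulus) by g = 3: 2·t ≡ 0 (mod 3).
    The inverse of 2 mod 3 is 2 (since 2·2 = 4 = 1·3 + 1), so t ≡ 2·0 = 0 ≡ 0 (mod 3).
    Then x = 4 + 6·0 = 4, valid modulo lcm(6, 9) = 18: x ≡ 4 (mod 18).
  Combine with x ≡ 4 (mod 12): gcd(18, 12) = 6; 4 - 4 = 0, which IS divisible by 6, so compatible.
    Write x = 4 + 18·t and substitute into x ≡ 4 (mod 12): 18·t ≡ 4 − 4 = 0 (mod 12).
    Divide the congruence (and modulus) by g = 6: 3·t ≡ 0 (mod 2).
    Reduce coefficients mod 2: 1·t ≡ 0 (mod 2).
    So t ≡ 0 (mod 2).
    Then x = 4 + 18·0 = 4, valid modulo lcm(18, 12) = 36: x ≡ 4 (mod 36).
Verify: 4 mod 6 = 4, 4 mod 9 = 4, 4 mod 12 = 4.

x ≡ 4 (mod 36).


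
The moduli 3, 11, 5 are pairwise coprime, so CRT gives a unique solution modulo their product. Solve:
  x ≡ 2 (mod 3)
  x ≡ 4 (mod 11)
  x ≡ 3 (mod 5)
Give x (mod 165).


Moduli 3, 11, 5 are pairwise coprime; by CRT there is a unique solution modulo M = 3 · 11 · 5 = 165.
Solve pairwise, accumulating the modulus:
  Start with x ≡ 2 (mod 3).
  Combine with x ≡ 4 (mod 11): since gcd(3, 11) = 1, we get a unique residue mod 33.
    Write x = 2 + 3·t and substitute into x ≡ 4 (mod 11): 3·t ≡ 4 − 2 = 2 (mod 11).
    The inverse of 3 mod 11 is 4 (since 3·4 = 12 = 1·11 + 1), so t ≡ 4·2 = 8 ≡ 8 (mod 11).
    Then x = 2 + 3·8 = 26, valid modulo lcm(3, 11) = 33: x ≡ 26 (mod 33).
  Combine with x ≡ 3 (mod 5): since gcd(33, 5) = 1, we get a unique residue mod 165.
    Write x = 26 + 33·t and substitute into x ≡ 3 (mod 5): 33·t ≡ 3 − 26 = -23 (mod 5).
    Reduce coefficients mod 5: 3·t ≡ 2 (mod 5).
    The inverse of 3 mod 5 is 2 (since 3·2 = 6 = 1·5 + 1), so t ≡ 2·2 = 4 ≡ 4 (mod 5).
    Then x = 26 + 33·4 = 158, valid modulo lcm(33, 5) = 165: x ≡ 158 (mod 165).
Verify: 158 mod 3 = 2 ✓, 158 mod 11 = 4 ✓, 158 mod 5 = 3 ✓.

x ≡ 158 (mod 165).


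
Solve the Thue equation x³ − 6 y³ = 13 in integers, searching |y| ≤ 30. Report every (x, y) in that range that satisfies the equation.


The equation is x³ - 6y³ = 13. For fixed y, x³ = 6·y³ + 13, so a solution requires the RHS to be a perfect cube.
Strategy: iterate y from -30 to 30, compute RHS = 6·y³ + 13, and check whether it is a (positive or negative) perfect cube.
Check small values of y:
  y = 0: RHS = 13 is not a perfect cube.
  y = 1: RHS = 19 is not a perfect cube.
  y = -1: RHS = 7 is not a perfect cube.
  y = 2: RHS = 61 is not a perfect cube.
  y = -2: RHS = -35 is not a perfect cube.
  y = 3: RHS = 175 is not a perfect cube.
  y = -3: RHS = -149 is not a perfect cube.
Continuing the search up to |y| = 30 finds no solutions either.
No (x, y) in the scanned range satisfies the equation.

No integer solutions with |y| ≤ 30.


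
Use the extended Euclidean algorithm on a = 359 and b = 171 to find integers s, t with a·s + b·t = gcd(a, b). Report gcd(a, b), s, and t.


Euclidean algorithm on (359, 171) — divide until remainder is 0:
  359 = 2 · 171 + 17
  171 = 10 · 17 + 1
  17 = 17 · 1 + 0
gcd(359, 171) = 1.
Track Bezout coefficients alongside the remainders: start with r₀ = 359 = a·1 + b·0 (s = 1, t = 0) and r₁ = 171 = a·0 + b·1 (s = 0, t = 1); each new remainder r_{k+1} = r_{k-1} − q_k·r_k inherits s_{k+1} = s_{k-1} − q_k·s_k, t_{k+1} = t_{k-1} − q_k·t_k, so r_k = a·s_k + b·t_k at every step:
  q = 2: r = 17, s = 1 − 2·0 = 1, t = 0 − 2·1 = -2  (check: 359·1 + 171·(-2) = 17)
  q = 10: r = 1, s = 0 − 10·1 = -10, t = 1 − 10·(-2) = 21  (check: 359·(-10) + 171·21 = 1)
The row with r = 1 (the gcd) gives the Bezout coefficients s = -10, t = 21.
Result: 359 · (-10) + 171 · (21) = 1.

gcd(359, 171) = 1; s = -10, t = 21 (check: 359·(-10) + 171·21 = 1).


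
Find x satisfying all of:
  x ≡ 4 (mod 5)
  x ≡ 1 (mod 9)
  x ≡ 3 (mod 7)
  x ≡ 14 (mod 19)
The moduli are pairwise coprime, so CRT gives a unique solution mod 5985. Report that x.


Product of moduli M = 5 · 9 · 7 · 19 = 5985.
Merge one congruence at a time:
  Start: x ≡ 4 (mod 5).
  Combine with x ≡ 1 (mod 9); new modulus lcm = 45.
    Write x = 4 + 5·t and substitute into x ≡ 1 (mod 9): 5·t ≡ 1 − 4 = -3 (mod 9).
    Reduce coefficients mod 9: 5·t ≡ 6 (mod 9).
    The inverse of 5 mod 9 is 2 (since 5·2 = 10 = 1·9 + 1), so t ≡ 2·6 = 12 ≡ 3 (mod 9).
    Then x = 4 + 5·3 = 19, valid modulo lcm(5, 9) = 45: x ≡ 19 (mod 45).
  Combine with x ≡ 3 (mod 7); new modulus lcm = 315.
    Write x = 19 + 45·t and substitute into x ≡ 3 (mod 7): 45·t ≡ 3 − 19 = -16 (mod 7).
    Reduce coefficients mod 7: 3·t ≡ 5 (mod 7).
    The inverse of 3 mod 7 is 5 (since 3·5 = 15 = 2·7 + 1), so t ≡ 5·5 = 25 ≡ 4 (mod 7).
    Then x = 19 + 45·4 = 199, valid modulo lcm(45, 7) = 315: x ≡ 199 (mod 315).
  Combine with x ≡ 14 (mod 19); new modulus lcm = 5985.
    Write x = 199 + 315·t and substitute into x ≡ 14 (mod 19): 315·t ≡ 14 − 199 = -185 (mod 19).
    Reduce coefficients mod 19: 11·t ≡ 5 (mod 19).
    The inverse of 11 mod 19 is 7 (since 11·7 = 77 = 4·19 + 1), so t ≡ 7·5 = 35 ≡ 16 (mod 19).
    Then x = 199 + 315·16 = 5239, valid modulo lcm(315, 19) = 5985: x ≡ 5239 (mod 5985).
Verify against each original: 5239 mod 5 = 4, 5239 mod 9 = 1, 5239 mod 7 = 3, 5239 mod 19 = 14.

x ≡ 5239 (mod 5985).


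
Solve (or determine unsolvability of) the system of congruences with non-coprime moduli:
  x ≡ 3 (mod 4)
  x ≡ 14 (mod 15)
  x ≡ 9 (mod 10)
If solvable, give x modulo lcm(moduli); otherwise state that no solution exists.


Moduli 4, 15, 10 are not pairwise coprime, so CRT works modulo lcm(m_i) when all pairwise compatibility conditions hold.
Pairwise compatibility: gcd(m_i, m_j) must divide a_i - a_j for every pair.
Merge one congruence at a time:
  Start: x ≡ 3 (mod 4).
  Combine with x ≡ 14 (mod 15): gcd(4, 15) = 1; 14 - 3 = 11, which IS divisible by 1, so compatible.
    Write x = 3 + 4·t and substitute into x ≡ 14 (mod 15): 4·t ≡ 14 − 3 = 11 (mod 15).
    The inverse of 4 mod 15 is 4 (since 4·4 = 16 = 1·15 + 1), so t ≡ 4·11 = 44 ≡ 14 (mod 15).
    Then x = 3 + 4·14 = 59, valid modulo lcm(4, 15) = 60: x ≡ 59 (mod 60).
  Combine with x ≡ 9 (mod 10): gcd(60, 10) = 10; 9 - 59 = -50, which IS divisible by 10, so compatible.
    Write x = 59 + 60·t and substitute into x ≡ 9 (mod 10): 60·t ≡ 9 − 59 = -50 (mod 10).
    Divide the congruence (and modulus) by g = 10: 6·t ≡ -5 (mod 1).
    Modulo 1 every t works; take t = 0.
    Then x = 59 + 60·0 = 59, valid modulo lcm(60, 10) = 60: x ≡ 59 (mod 60).
Verify: 59 mod 4 = 3, 59 mod 15 = 14, 59 mod 10 = 9.

x ≡ 59 (mod 60).


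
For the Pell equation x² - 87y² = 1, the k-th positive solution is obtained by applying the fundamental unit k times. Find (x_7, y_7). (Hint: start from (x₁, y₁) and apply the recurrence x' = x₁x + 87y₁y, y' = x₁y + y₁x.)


Step 1: Find the fundamental solution (x₁, y₁) of x² - 87y² = 1.
  Expand √87 as a continued fraction. a₀ = ⌊√87⌋ = 9; iterate m_{k+1} = d_k·a_k − m_k, d_{k+1} = (87 − m_{k+1}²)/d_k, a_{k+1} = ⌊(a₀ + m_{k+1})/d_{k+1}⌋ (starting m₀ = 0, d₀ = 1), with convergents p_k = a_k·p_{k-1} + p_{k-2}, q_k = a_k·q_{k-1} + q_{k-2} (p₋₁ = 1, q₋₁ = 0):
  k = 0: a₀ = 9; p₀/q₀ = 9/1; p₀² − 87·q₀² = 81 − 87 = -6.
  k = 1: m = 9, d = 6, a = ⌊(9 + 9)/6⌋ = 3; p/q = (3·9 + 1)/(3·1 + 0) = 28/3; p² − 87·q² = 784 − 783 = 1.
  The first convergent with p² − 87·q² = 1 gives the fundamental solution (x₁, y₁) = (28, 3).
Step 2: Apply the recurrence (x_{n+1}, y_{n+1}) = (x₁x_n + 87y₁y_n, x₁y_n + y₁x_n) repeatedly.
  From (x_1, y_1) = (28, 3): x_2 = 28·28 + 87·3·3 = 1567; y_2 = 28·3 + 3·28 = 168.
  From (x_2, y_2) = (1567, 168): x_3 = 28·1567 + 87·3·168 = 87724; y_3 = 28·168 + 3·1567 = 9405.
  From (x_3, y_3) = (87724, 9405): x_4 = 28·87724 + 87·3·9405 = 4910977; y_4 = 28·9405 + 3·87724 = 526512.
  From (x_4, y_4) = (4910977, 526512): x_5 = 28·4910977 + 87·3·526512 = 274926988; y_5 = 28·526512 + 3·4910977 = 29475267.
  From (x_5, y_5) = (274926988, 29475267): x_6 = 28·274926988 + 87·3·29475267 = 15391000351; y_6 = 28·29475267 + 3·274926988 = 1650088440.
  From (x_6, y_6) = (15391000351, 1650088440): x_7 = 28·15391000351 + 87·3·1650088440 = 861621092668; y_7 = 28·1650088440 + 3·15391000351 = 92375477373.
Step 3: Verify x_7² - 87·y_7² = 742390907330398243358224 - 742390907330398243358223 = 1 (should be 1). ✓

(x_1, y_1) = (28, 3); (x_7, y_7) = (861621092668, 92375477373).


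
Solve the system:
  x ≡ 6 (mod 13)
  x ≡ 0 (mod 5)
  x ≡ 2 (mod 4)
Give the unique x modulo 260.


Moduli 13, 5, 4 are pairwise coprime; by CRT there is a unique solution modulo M = 13 · 5 · 4 = 260.
Solve pairwise, accumulating the modulus:
  Start with x ≡ 6 (mod 13).
  Combine with x ≡ 0 (mod 5): since gcd(13, 5) = 1, we get a unique residue mod 65.
    Write x = 6 + 13·t and substitute into x ≡ 0 (mod 5): 13·t ≡ 0 − 6 = -6 (mod 5).
    Reduce coefficients mod 5: 3·t ≡ 4 (mod 5).
    The inverse of 3 mod 5 is 2 (since 3·2 = 6 = 1·5 + 1), so t ≡ 2·4 = 8 ≡ 3 (mod 5).
    Then x = 6 + 13·3 = 45, valid modulo lcm(13, 5) = 65: x ≡ 45 (mod 65).
  Combine with x ≡ 2 (mod 4): since gcd(65, 4) = 1, we get a unique residue mod 260.
    Write x = 45 + 65·t and substitute into x ≡ 2 (mod 4): 65·t ≡ 2 − 45 = -43 (mod 4).
    Reduce coefficients mod 4: 1·t ≡ 1 (mod 4).
    So t ≡ 1 (mod 4).
    Then x = 45 + 65·1 = 110, valid modulo lcm(65, 4) = 260: x ≡ 110 (mod 260).
Verify: 110 mod 13 = 6 ✓, 110 mod 5 = 0 ✓, 110 mod 4 = 2 ✓.

x ≡ 110 (mod 260).


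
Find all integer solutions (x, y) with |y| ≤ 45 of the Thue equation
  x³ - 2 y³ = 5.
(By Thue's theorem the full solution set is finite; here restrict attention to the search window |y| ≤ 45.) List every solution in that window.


The equation is x³ - 2y³ = 5. For fixed y, x³ = 2·y³ + 5, so a solution requires the RHS to be a perfect cube.
Strategy: iterate y from -45 to 45, compute RHS = 2·y³ + 5, and check whether it is a (positive or negative) perfect cube.
Check small values of y:
  y = 0: RHS = 5 is not a perfect cube.
  y = 1: RHS = 7 is not a perfect cube.
  y = -1: RHS = 3 is not a perfect cube.
  y = 2: RHS = 21 is not a perfect cube.
  y = -2: RHS = -11 is not a perfect cube.
  y = 3: RHS = 59 is not a perfect cube.
  y = -3: RHS = -49 is not a perfect cube.
Continuing the search up to |y| = 45 finds no solutions either.
No (x, y) in the scanned range satisfies the equation.

No integer solutions with |y| ≤ 45.


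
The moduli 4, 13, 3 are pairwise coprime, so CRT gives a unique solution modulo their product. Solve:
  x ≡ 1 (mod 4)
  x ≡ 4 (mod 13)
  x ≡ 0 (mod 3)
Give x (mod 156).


Moduli 4, 13, 3 are pairwise coprime; by CRT there is a unique solution modulo M = 4 · 13 · 3 = 156.
Solve pairwise, accumulating the modulus:
  Start with x ≡ 1 (mod 4).
  Combine with x ≡ 4 (mod 13): since gcd(4, 13) = 1, we get a unique residue mod 52.
    Write x = 1 + 4·t and substitute into x ≡ 4 (mod 13): 4·t ≡ 4 − 1 = 3 (mod 13).
    The inverse of 4 mod 13 is 10 (since 4·10 = 40 = 3·13 + 1), so t ≡ 10·3 = 30 ≡ 4 (mod 13).
    Then x = 1 + 4·4 = 17, valid modulo lcm(4, 13) = 52: x ≡ 17 (mod 52).
  Combine with x ≡ 0 (mod 3): since gcd(52, 3) = 1, we get a unique residue mod 156.
    Write x = 17 + 52·t and substitute into x ≡ 0 (mod 3): 52·t ≡ 0 − 17 = -17 (mod 3).
    Reduce coefficients mod 3: 1·t ≡ 1 (mod 3).
    So t ≡ 1 (mod 3).
    Then x = 17 + 52·1 = 69, valid modulo lcm(52, 3) = 156: x ≡ 69 (mod 156).
Verify: 69 mod 4 = 1 ✓, 69 mod 13 = 4 ✓, 69 mod 3 = 0 ✓.

x ≡ 69 (mod 156).


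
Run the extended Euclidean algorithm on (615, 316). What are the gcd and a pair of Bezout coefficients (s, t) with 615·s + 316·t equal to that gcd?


Euclidean algorithm on (615, 316) — divide until remainder is 0:
  615 = 1 · 316 + 299
  316 = 1 · 299 + 17
  299 = 17 · 17 + 10
  17 = 1 · 10 + 7
  10 = 1 · 7 + 3
  7 = 2 · 3 + 1
  3 = 3 · 1 + 0
gcd(615, 316) = 1.
Track Bezout coefficients alongside the remainders: start with r₀ = 615 = a·1 + b·0 (s = 1, t = 0) and r₁ = 316 = a·0 + b·1 (s = 0, t = 1); each new remainder r_{k+1} = r_{k-1} − q_k·r_k inherits s_{k+1} = s_{k-1} − q_k·s_k, t_{k+1} = t_{k-1} − q_k·t_k, so r_k = a·s_k + b·t_k at every step:
  q = 1: r = 299, s = 1 − 1·0 = 1, t = 0 − 1·1 = -1  (check: 615·1 + 316·(-1) = 299)
  q = 1: r = 17, s = 0 − 1·1 = -1, t = 1 − 1·(-1) = 2  (check: 615·(-1) + 316·2 = 17)
  q = 17: r = 10, s = 1 − 17·(-1) = 18, t = -1 − 17·2 = -35  (check: 615·18 + 316·(-35) = 10)
  q = 1: r = 7, s = -1 − 1·18 = -19, t = 2 − 1·(-35) = 37  (check: 615·(-19) + 316·37 = 7)
  q = 1: r = 3, s = 18 − 1·(-19) = 37, t = -35 − 1·37 = -72  (check: 615·37 + 316·(-72) = 3)
  q = 2: r = 1, s = -19 − 2·37 = -93, t = 37 − 2·(-72) = 181  (check: 615·(-93) + 316·181 = 1)
The row with r = 1 (the gcd) gives the Bezout coefficients s = -93, t = 181.
Result: 615 · (-93) + 316 · (181) = 1.

gcd(615, 316) = 1; s = -93, t = 181 (check: 615·(-93) + 316·181 = 1).


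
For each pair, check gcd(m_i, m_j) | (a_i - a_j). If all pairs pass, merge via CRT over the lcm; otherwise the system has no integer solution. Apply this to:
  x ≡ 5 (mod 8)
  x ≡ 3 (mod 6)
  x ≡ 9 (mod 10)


Moduli 8, 6, 10 are not pairwise coprime, so CRT works modulo lcm(m_i) when all pairwise compatibility conditions hold.
Pairwise compatibility: gcd(m_i, m_j) must divide a_i - a_j for every pair.
Merge one congruence at a time:
  Start: x ≡ 5 (mod 8).
  Combine with x ≡ 3 (mod 6): gcd(8, 6) = 2; 3 - 5 = -2, which IS divisible by 2, so compatible.
    Write x = 5 + 8·t and substitute into x ≡ 3 (mod 6): 8·t ≡ 3 − 5 = -2 (mod 6).
    Divide the congruence (and modulus) by g = 2: 4·t ≡ -1 (mod 3).
    Reduce coefficients mod 3: 1·t ≡ 2 (mod 3).
    So t ≡ 2 (mod 3).
    Then x = 5 + 8·2 = 21, valid modulo lcm(8, 6) = 24: x ≡ 21 (mod 24).
  Combine with x ≡ 9 (mod 10): gcd(24, 10) = 2; 9 - 21 = -12, which IS divisible by 2, so compatible.
    Write x = 21 + 24·t and substitute into x ≡ 9 (mod 10): 24·t ≡ 9 − 21 = -12 (mod 10).
    Divide the congruence (and modulus) by g = 2: 12·t ≡ -6 (mod 5).
    Reduce coefficients mod 5: 2·t ≡ 4 (mod 5).
    The inverse of 2 mod 5 is 3 (since 2·3 = 6 = 1·5 + 1), so t ≡ 3·4 = 12 ≡ 2 (mod 5).
    Then x = 21 + 24·2 = 69, valid modulo lcm(24, 10) = 120: x ≡ 69 (mod 120).
Verify: 69 mod 8 = 5, 69 mod 6 = 3, 69 mod 10 = 9.

x ≡ 69 (mod 120).


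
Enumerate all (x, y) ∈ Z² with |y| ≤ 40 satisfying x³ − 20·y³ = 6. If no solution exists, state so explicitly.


The equation is x³ - 20y³ = 6. For fixed y, x³ = 20·y³ + 6, so a solution requires the RHS to be a perfect cube.
Strategy: iterate y from -40 to 40, compute RHS = 20·y³ + 6, and check whether it is a (positive or negative) perfect cube.
Check small values of y:
  y = 0: RHS = 6 is not a perfect cube.
  y = 1: RHS = 26 is not a perfect cube.
  y = -1: RHS = -14 is not a perfect cube.
  y = 2: RHS = 166 is not a perfect cube.
  y = -2: RHS = -154 is not a perfect cube.
  y = 3: RHS = 546 is not a perfect cube.
  y = -3: RHS = -534 is not a perfect cube.
Continuing the search up to |y| = 40 finds no solutions either.
No (x, y) in the scanned range satisfies the equation.

No integer solutions with |y| ≤ 40.


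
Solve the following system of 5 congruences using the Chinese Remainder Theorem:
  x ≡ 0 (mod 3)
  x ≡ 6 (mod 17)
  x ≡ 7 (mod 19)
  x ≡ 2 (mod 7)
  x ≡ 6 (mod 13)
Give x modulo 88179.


Product of moduli M = 3 · 17 · 19 · 7 · 13 = 88179.
Merge one congruence at a time:
  Start: x ≡ 0 (mod 3).
  Combine with x ≡ 6 (mod 17); new modulus lcm = 51.
    Write x = 0 + 3·t and substitute into x ≡ 6 (mod 17): 3·t ≡ 6 − 0 = 6 (mod 17).
    The inverse of 3 mod 17 is 6 (since 3·6 = 18 = 1·17 + 1), so t ≡ 6·6 = 36 ≡ 2 (mod 17).
    Then x = 0 + 3·2 = 6, valid modulo lcm(3, 17) = 51: x ≡ 6 (mod 51).
  Combine with x ≡ 7 (mod 19); new modulus lcm = 969.
    Write x = 6 + 51·t and substitute into x ≡ 7 (mod 19): 51·t ≡ 7 − 6 = 1 (mod 19).
    Reduce coefficients mod 19: 13·t ≡ 1 (mod 19).
    The inverse of 13 mod 19 is 3 (since 13·3 = 39 = 2·19 + 1), so t ≡ 3·1 = 3 ≡ 3 (mod 19).
    Then x = 6 + 51·3 = 159, valid modulo lcm(51, 19) = 969: x ≡ 159 (mod 969).
  Combine with x ≡ 2 (mod 7); new modulus lcm = 6783.
    Write x = 159 + 969·t and substitute into x ≡ 2 (mod 7): 969·t ≡ 2 − 159 = -157 (mod 7).
    Reduce coefficients mod 7: 3·t ≡ 4 (mod 7).
    The inverse of 3 mod 7 is 5 (since 3·5 = 15 = 2·7 + 1), so t ≡ 5·4 = 20 ≡ 6 (mod 7).
    Then x = 159 + 969·6 = 5973, valid modulo lcm(969, 7) = 6783: x ≡ 5973 (mod 6783).
  Combine with x ≡ 6 (mod 13); new modulus lcm = 88179.
    Write x = 5973 + 6783·t and substitute into x ≡ 6 (mod 13): 6783·t ≡ 6 − 5973 = -5967 (mod 13).
    Reduce coefficients mod 13: 10·t ≡ 0 (mod 13).
    The inverse of 10 mod 13 is 4 (since 10·4 = 40 = 3·13 + 1), so t ≡ 4·0 = 0 ≡ 0 (mod 13).
    Then x = 5973 + 6783·0 = 5973, valid modulo lcm(6783, 13) = 88179: x ≡ 5973 (mod 88179).
Verify against each original: 5973 mod 3 = 0, 5973 mod 17 = 6, 5973 mod 19 = 7, 5973 mod 7 = 2, 5973 mod 13 = 6.

x ≡ 5973 (mod 88179).


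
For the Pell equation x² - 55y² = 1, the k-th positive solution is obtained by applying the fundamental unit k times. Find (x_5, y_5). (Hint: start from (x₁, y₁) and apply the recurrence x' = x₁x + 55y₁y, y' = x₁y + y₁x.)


Step 1: Find the fundamental solution (x₁, y₁) of x² - 55y² = 1.
  Expand √55 as a continued fraction. a₀ = ⌊√55⌋ = 7; iterate m_{k+1} = d_k·a_k − m_k, d_{k+1} = (55 − m_{k+1}²)/d_k, a_{k+1} = ⌊(a₀ + m_{k+1})/d_{k+1}⌋ (starting m₀ = 0, d₀ = 1), with convergents p_k = a_k·p_{k-1} + p_{k-2}, q_k = a_k·q_{k-1} + q_{k-2} (p₋₁ = 1, q₋₁ = 0):
  k = 0: a₀ = 7; p₀/q₀ = 7/1; p₀² − 55·q₀² = 49 − 55 = -6.
  k = 1: m = 7, d = 6, a = ⌊(7 + 7)/6⌋ = 2; p/q = (2·7 + 1)/(2·1 + 0) = 15/2; p² − 55·q² = 225 − 220 = 5.
  k = 2: m = 5, d = 5, a = ⌊(7 + 5)/5⌋ = 2; p/q = (2·15 + 7)/(2·2 + 1) = 37/5; p² − 55·q² = 1369 − 1375 = -6.
  k = 3: m = 5, d = 6, a = ⌊(7 + 5)/6⌋ = 2; p/q = (2·37 + 15)/(2·5 + 2) = 89/12; p² − 55·q² = 7921 − 7920 = 1.
  The first convergent with p² − 55·q² = 1 gives the fundamental solution (x₁, y₁) = (89, 12).
Step 2: Apply the recurrence (x_{n+1}, y_{n+1}) = (x₁x_n + 55y₁y_n, x₁y_n + y₁x_n) repeatedly.
  From (x_1, y_1) = (89, 12): x_2 = 89·89 + 55·12·12 = 15841; y_2 = 89·12 + 12·89 = 2136.
  From (x_2, y_2) = (15841, 2136): x_3 = 89·15841 + 55·12·2136 = 2819609; y_3 = 89·2136 + 12·15841 = 380196.
  From (x_3, y_3) = (2819609, 380196): x_4 = 89·2819609 + 55·12·380196 = 501874561; y_4 = 89·380196 + 12·2819609 = 67672752.
  From (x_4, y_4) = (501874561, 67672752): x_5 = 89·501874561 + 55·12·67672752 = 89330852249; y_5 = 89·67672752 + 12·501874561 = 12045369660.
Step 3: Verify x_5² - 55·y_5² = 7980001163532668358001 - 7980001163532668358000 = 1 (should be 1). ✓

(x_1, y_1) = (89, 12); (x_5, y_5) = (89330852249, 12045369660).


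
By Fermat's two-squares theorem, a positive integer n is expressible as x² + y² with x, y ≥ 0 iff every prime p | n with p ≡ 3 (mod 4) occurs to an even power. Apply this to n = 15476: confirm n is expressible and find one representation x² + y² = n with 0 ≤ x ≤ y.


Step 1: Factor n = 15476 = 2^2 · 53 · 73.
Step 2: Check the mod-4 condition on each prime factor: 2 = 2 (special); 53 ≡ 1 (mod 4), exponent 1; 73 ≡ 1 (mod 4), exponent 1.
All primes ≡ 3 (mod 4) appear to even exponent (or don't appear), so by the two-squares theorem n IS expressible as a sum of two squares.
Step 3: Build a representation. Group n = k² · m with k = 2 and m = 53 · 73 = 3869 (a product of primes ≡ 1 (mod 4)); a representation of m scales to one of n via (k·x)² + (k·y)² = k²(x² + y²). Each prime p ≡ 1 (mod 4) is itself a sum of two squares; find a² by testing p − a² for a perfect square:
  53: 53 − 1² = 52, 53 − 2² = 49 = 7² ⇒ 53 = 2² + 7².
  73: 73 − 1² = 72, 73 − 2² = 69, 73 − 3² = 64 = 8² ⇒ 73 = 3² + 8².
  Combine using the Brahmagupta–Fibonacci identity (a² + b²)(c² + d²) = (ac − bd)² + (ad + bc)² = (ac + bd)² + (ad − bc)²:
  53 · 73 = 3869: from (2² + 7²)(3² + 8²), take (2·3 − 7·8, 2·8 + 7·3) = (6 − 56, 16 + 21) = (-50, 37); dropping signs (only squares matter) gives (50, 37); check 50² + 37² = 2500 + 1369 = 3869 ✓.
  Scale by k = 2: (2·50, 2·37) = (100, 74).
Step 4: Order so x ≤ y and verify: 74² + 100² = 5476 + 10000 = 15476 = n. ✓

n = 15476 = 74² + 100² (one valid representation with x ≤ y).


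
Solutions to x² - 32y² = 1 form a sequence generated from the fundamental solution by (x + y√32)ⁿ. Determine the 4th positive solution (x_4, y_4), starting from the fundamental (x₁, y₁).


Step 1: Find the fundamental solution (x₁, y₁) of x² - 32y² = 1.
  Expand √32 as a continued fraction. a₀ = ⌊√32⌋ = 5; iterate m_{k+1} = d_k·a_k − m_k, d_{k+1} = (32 − m_{k+1}²)/d_k, a_{k+1} = ⌊(a₀ + m_{k+1})/d_{k+1}⌋ (starting m₀ = 0, d₀ = 1), with convergents p_k = a_k·p_{k-1} + p_{k-2}, q_k = a_k·q_{k-1} + q_{k-2} (p₋₁ = 1, q₋₁ = 0):
  k = 0: a₀ = 5; p₀/q₀ = 5/1; p₀² − 32·q₀² = 25 − 32 = -7.
  k = 1: m = 5, d = 7, a = ⌊(5 + 5)/7⌋ = 1; p/q = (1·5 + 1)/(1·1 + 0) = 6/1; p² − 32·q² = 36 − 32 = 4.
  k = 2: m = 2, d = 4, a = ⌊(5 + 2)/4⌋ = 1; p/q = (1·6 + 5)/(1·1 + 1) = 11/2; p² − 32·q² = 121 − 128 = -7.
  k = 3: m = 2, d = 7, a = ⌊(5 + 2)/7⌋ = 1; p/q = (1·11 + 6)/(1·2 + 1) = 17/3; p² − 32·q² = 289 − 288 = 1.
  The first convergent with p² − 32·q² = 1 gives the fundamental solution (x₁, y₁) = (17, 3).
Step 2: Apply the recurrence (x_{n+1}, y_{n+1}) = (x₁x_n + 32y₁y_n, x₁y_n + y₁x_n) repeatedly.
  From (x_1, y_1) = (17, 3): x_2 = 17·17 + 32·3·3 = 577; y_2 = 17·3 + 3·17 = 102.
  From (x_2, y_2) = (577, 102): x_3 = 17·577 + 32·3·102 = 19601; y_3 = 17·102 + 3·577 = 3465.
  From (x_3, y_3) = (19601, 3465): x_4 = 17·19601 + 32·3·3465 = 665857; y_4 = 17·3465 + 3·19601 = 117708.
Step 3: Verify x_4² - 32·y_4² = 443365544449 - 443365544448 = 1 (should be 1). ✓

(x_1, y_1) = (17, 3); (x_4, y_4) = (665857, 117708).


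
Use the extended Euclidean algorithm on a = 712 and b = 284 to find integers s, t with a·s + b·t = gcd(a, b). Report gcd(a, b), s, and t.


Euclidean algorithm on (712, 284) — divide until remainder is 0:
  712 = 2 · 284 + 144
  284 = 1 · 144 + 140
  144 = 1 · 140 + 4
  140 = 35 · 4 + 0
gcd(712, 284) = 4.
Track Bezout coefficients alongside the remainders: start with r₀ = 712 = a·1 + b·0 (s = 1, t = 0) and r₁ = 284 = a·0 + b·1 (s = 0, t = 1); each new remainder r_{k+1} = r_{k-1} − q_k·r_k inherits s_{k+1} = s_{k-1} − q_k·s_k, t_{k+1} = t_{k-1} − q_k·t_k, so r_k = a·s_k + b·t_k at every step:
  q = 2: r = 144, s = 1 − 2·0 = 1, t = 0 − 2·1 = -2  (check: 712·1 + 284·(-2) = 144)
  q = 1: r = 140, s = 0 − 1·1 = -1, t = 1 − 1·(-2) = 3  (check: 712·(-1) + 284·3 = 140)
  q = 1: r = 4, s = 1 − 1·(-1) = 2, t = -2 − 1·3 = -5  (check: 712·2 + 284·(-5) = 4)
The row with r = 4 (the gcd) gives the Bezout coefficients s = 2, t = -5.
Result: 712 · (2) + 284 · (-5) = 4.

gcd(712, 284) = 4; s = 2, t = -5 (check: 712·2 + 284·(-5) = 4).


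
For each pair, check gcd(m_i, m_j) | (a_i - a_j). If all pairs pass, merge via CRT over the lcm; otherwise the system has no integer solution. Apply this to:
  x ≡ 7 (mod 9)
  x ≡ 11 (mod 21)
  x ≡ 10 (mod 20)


Moduli 9, 21, 20 are not pairwise coprime, so CRT works modulo lcm(m_i) when all pairwise compatibility conditions hold.
Pairwise compatibility: gcd(m_i, m_j) must divide a_i - a_j for every pair.
Merge one congruence at a time:
  Start: x ≡ 7 (mod 9).
  Combine with x ≡ 11 (mod 21): gcd(9, 21) = 3, and 11 - 7 = 4 is NOT divisible by 3.
    ⇒ system is inconsistent (no integer solution).

No solution (the system is inconsistent).


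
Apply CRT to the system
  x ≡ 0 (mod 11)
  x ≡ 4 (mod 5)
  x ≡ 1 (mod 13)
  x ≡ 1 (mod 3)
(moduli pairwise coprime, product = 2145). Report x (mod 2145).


Product of moduli M = 11 · 5 · 13 · 3 = 2145.
Merge one congruence at a time:
  Start: x ≡ 0 (mod 11).
  Combine with x ≡ 4 (mod 5); new modulus lcm = 55.
    Write x = 0 + 11·t and substitute into x ≡ 4 (mod 5): 11·t ≡ 4 − 0 = 4 (mod 5).
    Reduce coefficients mod 5: 1·t ≡ 4 (mod 5).
    So t ≡ 4 (mod 5).
    Then x = 0 + 11·4 = 44, valid modulo lcm(11, 5) = 55: x ≡ 44 (mod 55).
  Combine with x ≡ 1 (mod 13); new modulus lcm = 715.
    Write x = 44 + 55·t and substitute into x ≡ 1 (mod 13): 55·t ≡ 1 − 44 = -43 (mod 13).
    Reduce coefficients mod 13: 3·t ≡ 9 (mod 13).
    The inverse of 3 mod 13 is 9 (since 3·9 = 27 = 2·13 + 1), so t ≡ 9·9 = 81 ≡ 3 (mod 13).
    Then x = 44 + 55·3 = 209, valid modulo lcm(55, 13) = 715: x ≡ 209 (mod 715).
  Combine with x ≡ 1 (mod 3); new modulus lcm = 2145.
    Write x = 209 + 715·t and substitute into x ≡ 1 (mod 3): 715·t ≡ 1 − 209 = -208 (mod 3).
    Reduce coefficients mod 3: 1·t ≡ 2 (mod 3).
    So t ≡ 2 (mod 3).
    Then x = 209 + 715·2 = 1639, valid modulo lcm(715, 3) = 2145: x ≡ 1639 (mod 2145).
Verify against each original: 1639 mod 11 = 0, 1639 mod 5 = 4, 1639 mod 13 = 1, 1639 mod 3 = 1.

x ≡ 1639 (mod 2145).


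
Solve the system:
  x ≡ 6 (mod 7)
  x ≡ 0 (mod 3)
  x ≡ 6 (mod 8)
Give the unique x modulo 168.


Moduli 7, 3, 8 are pairwise coprime; by CRT there is a unique solution modulo M = 7 · 3 · 8 = 168.
Solve pairwise, accumulating the modulus:
  Start with x ≡ 6 (mod 7).
  Combine with x ≡ 0 (mod 3): since gcd(7, 3) = 1, we get a unique residue mod 21.
    Write x = 6 + 7·t and substitute into x ≡ 0 (mod 3): 7·t ≡ 0 − 6 = -6 (mod 3).
    Reduce coefficients mod 3: 1·t ≡ 0 (mod 3).
    So t ≡ 0 (mod 3).
    Then x = 6 + 7·0 = 6, valid modulo lcm(7, 3) = 21: x ≡ 6 (mod 21).
  Combine with x ≡ 6 (mod 8): since gcd(21, 8) = 1, we get a unique residue mod 168.
    Write x = 6 + 21·t and substitute into x ≡ 6 (mod 8): 21·t ≡ 6 − 6 = 0 (mod 8).
    Reduce coefficients mod 8: 5·t ≡ 0 (mod 8).
    The inverse of 5 mod 8 is 5 (since 5·5 = 25 = 3·8 + 1), so t ≡ 5·0 = 0 ≡ 0 (mod 8).
    Then x = 6 + 21·0 = 6, valid modulo lcm(21, 8) = 168: x ≡ 6 (mod 168).
Verify: 6 mod 7 = 6 ✓, 6 mod 3 = 0 ✓, 6 mod 8 = 6 ✓.

x ≡ 6 (mod 168).


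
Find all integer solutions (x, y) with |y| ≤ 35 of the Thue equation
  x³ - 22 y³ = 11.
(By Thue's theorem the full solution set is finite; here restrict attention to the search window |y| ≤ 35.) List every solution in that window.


The equation is x³ - 22y³ = 11. For fixed y, x³ = 22·y³ + 11, so a solution requires the RHS to be a perfect cube.
Strategy: iterate y from -35 to 35, compute RHS = 22·y³ + 11, and check whether it is a (positive or negative) perfect cube.
Check small values of y:
  y = 0: RHS = 11 is not a perfect cube.
  y = 1: RHS = 33 is not a perfect cube.
  y = -1: RHS = -11 is not a perfect cube.
  y = 2: RHS = 187 is not a perfect cube.
  y = -2: RHS = -165 is not a perfect cube.
  y = 3: RHS = 605 is not a perfect cube.
  y = -3: RHS = -583 is not a perfect cube.
Continuing the search up to |y| = 35 finds no solutions either.
No (x, y) in the scanned range satisfies the equation.

No integer solutions with |y| ≤ 35.


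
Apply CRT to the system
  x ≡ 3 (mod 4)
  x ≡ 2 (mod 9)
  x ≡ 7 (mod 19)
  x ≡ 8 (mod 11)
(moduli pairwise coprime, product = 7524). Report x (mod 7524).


Product of moduli M = 4 · 9 · 19 · 11 = 7524.
Merge one congruence at a time:
  Start: x ≡ 3 (mod 4).
  Combine with x ≡ 2 (mod 9); new modulus lcm = 36.
    Write x = 3 + 4·t and substitute into x ≡ 2 (mod 9): 4·t ≡ 2 − 3 = -1 (mod 9).
    Reduce coefficients mod 9: 4·t ≡ 8 (mod 9).
    The inverse of 4 mod 9 is 7 (since 4·7 = 28 = 3·9 + 1), so t ≡ 7·8 = 56 ≡ 2 (mod 9).
    Then x = 3 + 4·2 = 11, valid modulo lcm(4, 9) = 36: x ≡ 11 (mod 36).
  Combine with x ≡ 7 (mod 19); new modulus lcm = 684.
    Write x = 11 + 36·t and substitute into x ≡ 7 (mod 19): 36·t ≡ 7 − 11 = -4 (mod 19).
    Reduce coefficients mod 19: 17·t ≡ 15 (mod 19).
    The inverse of 17 mod 19 is 9 (since 17·9 = 153 = 8·19 + 1), so t ≡ 9·15 = 135 ≡ 2 (mod 19).
    Then x = 11 + 36·2 = 83, valid modulo lcm(36, 19) = 684: x ≡ 83 (mod 684).
  Combine with x ≡ 8 (mod 11); new modulus lcm = 7524.
    Write x = 83 + 684·t and substitute into x ≡ 8 (mod 11): 684·t ≡ 8 − 83 = -75 (mod 11).
    Reduce coefficients mod 11: 2·t ≡ 2 (mod 11).
    The inverse of 2 mod 11 is 6 (since 2·6 = 12 = 1·11 + 1), so t ≡ 6·2 = 12 ≡ 1 (mod 11).
    Then x = 83 + 684·1 = 767, valid modulo lcm(684, 11) = 7524: x ≡ 767 (mod 7524).
Verify against each original: 767 mod 4 = 3, 767 mod 9 = 2, 767 mod 19 = 7, 767 mod 11 = 8.

x ≡ 767 (mod 7524).


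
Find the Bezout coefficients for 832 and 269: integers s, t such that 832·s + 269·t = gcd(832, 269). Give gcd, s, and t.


Euclidean algorithm on (832, 269) — divide until remainder is 0:
  832 = 3 · 269 + 25
  269 = 10 · 25 + 19
  25 = 1 · 19 + 6
  19 = 3 · 6 + 1
  6 = 6 · 1 + 0
gcd(832, 269) = 1.
Track Bezout coefficients alongside the remainders: start with r₀ = 832 = a·1 + b·0 (s = 1, t = 0) and r₁ = 269 = a·0 + b·1 (s = 0, t = 1); each new remainder r_{k+1} = r_{k-1} − q_k·r_k inherits s_{k+1} = s_{k-1} − q_k·s_k, t_{k+1} = t_{k-1} − q_k·t_k, so r_k = a·s_k + b·t_k at every step:
  q = 3: r = 25, s = 1 − 3·0 = 1, t = 0 − 3·1 = -3  (check: 832·1 + 269·(-3) = 25)
  q = 10: r = 19, s = 0 − 10·1 = -10, t = 1 − 10·(-3) = 31  (check: 832·(-10) + 269·31 = 19)
  q = 1: r = 6, s = 1 − 1·(-10) = 11, t = -3 − 1·31 = -34  (check: 832·11 + 269·(-34) = 6)
  q = 3: r = 1, s = -10 − 3·11 = -43, t = 31 − 3·(-34) = 133  (check: 832·(-43) + 269·133 = 1)
The row with r = 1 (the gcd) gives the Bezout coefficients s = -43, t = 133.
Result: 832 · (-43) + 269 · (133) = 1.

gcd(832, 269) = 1; s = -43, t = 133 (check: 832·(-43) + 269·133 = 1).


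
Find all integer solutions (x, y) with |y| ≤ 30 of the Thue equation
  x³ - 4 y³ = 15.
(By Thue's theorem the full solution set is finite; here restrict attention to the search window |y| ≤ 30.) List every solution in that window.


The equation is x³ - 4y³ = 15. For fixed y, x³ = 4·y³ + 15, so a solution requires the RHS to be a perfect cube.
Strategy: iterate y from -30 to 30, compute RHS = 4·y³ + 15, and check whether it is a (positive or negative) perfect cube.
Check small values of y:
  y = 0: RHS = 15 is not a perfect cube.
  y = 1: RHS = 19 is not a perfect cube.
  y = -1: RHS = 11 is not a perfect cube.
  y = 2: RHS = 47 is not a perfect cube.
  y = -2: RHS = -17 is not a perfect cube.
  y = 3: RHS = 123 is not a perfect cube.
  y = -3: RHS = -93 is not a perfect cube.
Continuing the search up to |y| = 30 finds no solutions either.
No (x, y) in the scanned range satisfies the equation.

No integer solutions with |y| ≤ 30.


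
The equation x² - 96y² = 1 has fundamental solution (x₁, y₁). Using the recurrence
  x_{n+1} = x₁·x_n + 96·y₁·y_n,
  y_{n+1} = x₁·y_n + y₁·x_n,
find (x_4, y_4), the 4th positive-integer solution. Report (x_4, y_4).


Step 1: Find the fundamental solution (x₁, y₁) of x² - 96y² = 1.
  Expand √96 as a continued fraction. a₀ = ⌊√96⌋ = 9; iterate m_{k+1} = d_k·a_k − m_k, d_{k+1} = (96 − m_{k+1}²)/d_k, a_{k+1} = ⌊(a₀ + m_{k+1})/d_{k+1}⌋ (starting m₀ = 0, d₀ = 1), with convergents p_k = a_k·p_{k-1} + p_{k-2}, q_k = a_k·q_{k-1} + q_{k-2} (p₋₁ = 1, q₋₁ = 0):
  k = 0: a₀ = 9; p₀/q₀ = 9/1; p₀² − 96·q₀² = 81 − 96 = -15.
  k = 1: m = 9, d = 15, a = ⌊(9 + 9)/15⌋ = 1; p/q = (1·9 + 1)/(1·1 + 0) = 10/1; p² − 96·q² = 100 − 96 = 4.
  k = 2: m = 6, d = 4, a = ⌊(9 + 6)/4⌋ = 3; p/q = (3·10 + 9)/(3·1 + 1) = 39/4; p² − 96·q² = 1521 − 1536 = -15.
  k = 3: m = 6, d = 15, a = ⌊(9 + 6)/15⌋ = 1; p/q = (1·39 + 10)/(1·4 + 1) = 49/5; p² − 96·q² = 2401 − 2400 = 1.
  The first convergent with p² − 96·q² = 1 gives the fundamental solution (x₁, y₁) = (49, 5).
Step 2: Apply the recurrence (x_{n+1}, y_{n+1}) = (x₁x_n + 96y₁y_n, x₁y_n + y₁x_n) repeatedly.
  From (x_1, y_1) = (49, 5): x_2 = 49·49 + 96·5·5 = 4801; y_2 = 49·5 + 5·49 = 490.
  From (x_2, y_2) = (4801, 490): x_3 = 49·4801 + 96·5·490 = 470449; y_3 = 49·490 + 5·4801 = 48015.
  From (x_3, y_3) = (470449, 48015): x_4 = 49·470449 + 96·5·48015 = 46099201; y_4 = 49·48015 + 5·470449 = 4704980.
Step 3: Verify x_4² - 96·y_4² = 2125136332838401 - 2125136332838400 = 1 (should be 1). ✓

(x_1, y_1) = (49, 5); (x_4, y_4) = (46099201, 4704980).


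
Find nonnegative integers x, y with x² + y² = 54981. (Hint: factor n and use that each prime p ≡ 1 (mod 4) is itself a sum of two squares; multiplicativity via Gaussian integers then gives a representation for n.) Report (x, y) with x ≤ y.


Step 1: Factor n = 54981 = 3^2 · 41 · 149.
Step 2: Check the mod-4 condition on each prime factor: 3 ≡ 3 (mod 4), exponent 2 (must be even); 41 ≡ 1 (mod 4), exponent 1; 149 ≡ 1 (mod 4), exponent 1.
All primes ≡ 3 (mod 4) appear to even exponent (or don't appear), so by the two-squares theorem n IS expressible as a sum of two squares.
Step 3: Build a representation. Group n = k² · m with k = 3 and m = 41 · 149 = 6109 (a product of primes ≡ 1 (mod 4)); a representation of m scales to one of n via (k·x)² + (k·y)² = k²(x² + y²). Each prime p ≡ 1 (mod 4) is itself a sum of two squares; find a² by testing p − a² for a perfect square:
  41: 41 − 1² = 40, 41 − 2² = 37, 41 − 3² = 32, 41 − 4² = 25 = 5² ⇒ 41 = 4² + 5².
  149: 149 − 1² = 148, 149 − 2² = 145, 149 − 3² = 140, 149 − 4² = 133, 149 − 5² = 124, 149 − 6² = 113, 149 − 7² = 100 = 10² ⇒ 149 = 7² + 10².
  Combine using the Brahmagupta–Fibonacci identity (a² + b²)(c² + d²) = (ac − bd)² + (ad + bc)² = (ac + bd)² + (ad − bc)²:
  41 · 149 = 6109: from (4² + 5²)(7² + 10²), take (4·7 − 5·10, 4·10 + 5·7) = (28 − 50, 40 + 35) = (-22, 75); dropping signs (only squares matter) gives (22, 75); check 22² + 75² = 484 + 5625 = 6109 ✓.
  Scale by k = 3: (3·22, 3·75) = (66, 225).
Step 4: Order so x ≤ y and verify: 66² + 225² = 4356 + 50625 = 54981 = n. ✓

n = 54981 = 66² + 225² (one valid representation with x ≤ y).
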